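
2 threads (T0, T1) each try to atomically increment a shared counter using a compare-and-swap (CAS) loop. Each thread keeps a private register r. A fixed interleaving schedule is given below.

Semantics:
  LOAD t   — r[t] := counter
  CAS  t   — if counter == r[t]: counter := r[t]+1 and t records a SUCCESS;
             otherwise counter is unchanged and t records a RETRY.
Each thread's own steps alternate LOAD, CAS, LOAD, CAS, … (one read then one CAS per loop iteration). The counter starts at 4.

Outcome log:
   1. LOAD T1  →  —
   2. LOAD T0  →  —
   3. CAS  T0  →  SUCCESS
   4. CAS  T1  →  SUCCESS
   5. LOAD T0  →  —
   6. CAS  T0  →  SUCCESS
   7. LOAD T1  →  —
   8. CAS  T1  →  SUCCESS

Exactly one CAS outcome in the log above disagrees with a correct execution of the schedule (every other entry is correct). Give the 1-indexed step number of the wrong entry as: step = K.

Correct run:
   1) LOAD T1:  M=4  r_T1=4
   2) LOAD T0:  M=4  r_T0=4
   3) CAS  T0:  M=5  r_T0=4 ✓
   4) CAS  T1:  M=5  r_T1=4 ✗
   5) LOAD T0:  M=5  r_T0=5
   6) CAS  T0:  M=6  r_T0=5 ✓
   7) LOAD T1:  M=6  r_T1=6
   8) CAS  T1:  M=7  r_T1=6 ✓
Flip is step 4.

step = 4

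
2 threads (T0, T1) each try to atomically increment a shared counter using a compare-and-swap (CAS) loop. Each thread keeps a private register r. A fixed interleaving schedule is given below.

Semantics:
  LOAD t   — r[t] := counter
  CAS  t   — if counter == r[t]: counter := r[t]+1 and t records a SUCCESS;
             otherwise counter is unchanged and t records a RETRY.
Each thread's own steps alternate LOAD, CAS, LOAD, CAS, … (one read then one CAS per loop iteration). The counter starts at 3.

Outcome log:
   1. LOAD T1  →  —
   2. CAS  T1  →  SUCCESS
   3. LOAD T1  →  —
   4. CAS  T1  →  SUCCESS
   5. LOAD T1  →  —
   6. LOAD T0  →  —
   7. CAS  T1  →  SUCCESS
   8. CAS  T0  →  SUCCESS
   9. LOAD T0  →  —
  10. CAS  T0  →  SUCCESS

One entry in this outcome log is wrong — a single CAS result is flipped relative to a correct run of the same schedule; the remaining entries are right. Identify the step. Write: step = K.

step = 8

Correct run:
1. LOAD T1 → mem=3 r[T1]=3 [LOAD]
2. CAS T1 → mem=4 r[T1]=3 [OK]
3. LOAD T1 → mem=4 r[T1]=4 [LOAD]
4. CAS T1 → mem=5 r[T1]=4 [OK]
5. LOAD T1 → mem=5 r[T1]=5 [LOAD]
6. LOAD T0 → mem=5 r[T0]=5 [LOAD]
7. CAS T1 → mem=6 r[T1]=5 [OK]
8. CAS T0 → mem=6 r[T0]=5 [RETRY]
9. LOAD T0 → mem=6 r[T0]=6 [LOAD]
10. CAS T0 → mem=7 r[T0]=6 [OK]
Flip is step 8.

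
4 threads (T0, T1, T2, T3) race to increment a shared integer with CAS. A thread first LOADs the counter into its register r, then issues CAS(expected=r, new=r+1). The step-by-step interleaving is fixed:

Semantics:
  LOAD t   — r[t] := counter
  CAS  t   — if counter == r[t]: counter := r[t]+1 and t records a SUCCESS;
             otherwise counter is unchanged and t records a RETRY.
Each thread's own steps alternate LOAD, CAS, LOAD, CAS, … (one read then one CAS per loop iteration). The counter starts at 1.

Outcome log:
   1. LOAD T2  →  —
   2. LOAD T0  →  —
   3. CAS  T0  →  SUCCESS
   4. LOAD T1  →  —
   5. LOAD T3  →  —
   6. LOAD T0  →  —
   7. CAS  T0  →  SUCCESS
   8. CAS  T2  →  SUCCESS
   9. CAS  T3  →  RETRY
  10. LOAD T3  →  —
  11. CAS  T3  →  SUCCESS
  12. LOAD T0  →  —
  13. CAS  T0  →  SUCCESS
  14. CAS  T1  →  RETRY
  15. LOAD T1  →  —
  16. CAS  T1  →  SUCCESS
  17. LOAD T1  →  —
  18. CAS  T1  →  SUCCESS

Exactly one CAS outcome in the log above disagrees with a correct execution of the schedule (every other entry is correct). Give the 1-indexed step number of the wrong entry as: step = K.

Correct run:
1. LOAD T2 → mem=1 r[T2]=1 [LOAD]
2. LOAD T0 → mem=1 r[T0]=1 [LOAD]
3. CAS T0 → mem=2 r[T0]=1 [OK]
4. LOAD T1 → mem=2 r[T1]=2 [LOAD]
5. LOAD T3 → mem=2 r[T3]=2 [LOAD]
6. LOAD T0 → mem=2 r[T0]=2 [LOAD]
7. CAS T0 → mem=3 r[T0]=2 [OK]
8. CAS T2 → mem=3 r[T2]=1 [RETRY]
9. CAS T3 → mem=3 r[T3]=2 [RETRY]
10. LOAD T3 → mem=3 r[T3]=3 [LOAD]
11. CAS T3 → mem=4 r[T3]=3 [OK]
12. LOAD T0 → mem=4 r[T0]=4 [LOAD]
13. CAS T0 → mem=5 r[T0]=4 [OK]
14. CAS T1 → mem=5 r[T1]=2 [RETRY]
15. LOAD T1 → mem=5 r[T1]=5 [LOAD]
16. CAS T1 → mem=6 r[T1]=5 [OK]
17. LOAD T1 → mem=6 r[T1]=6 [LOAD]
18. CAS T1 → mem=7 r[T1]=6 [OK]
Flip is step 8.

step = 8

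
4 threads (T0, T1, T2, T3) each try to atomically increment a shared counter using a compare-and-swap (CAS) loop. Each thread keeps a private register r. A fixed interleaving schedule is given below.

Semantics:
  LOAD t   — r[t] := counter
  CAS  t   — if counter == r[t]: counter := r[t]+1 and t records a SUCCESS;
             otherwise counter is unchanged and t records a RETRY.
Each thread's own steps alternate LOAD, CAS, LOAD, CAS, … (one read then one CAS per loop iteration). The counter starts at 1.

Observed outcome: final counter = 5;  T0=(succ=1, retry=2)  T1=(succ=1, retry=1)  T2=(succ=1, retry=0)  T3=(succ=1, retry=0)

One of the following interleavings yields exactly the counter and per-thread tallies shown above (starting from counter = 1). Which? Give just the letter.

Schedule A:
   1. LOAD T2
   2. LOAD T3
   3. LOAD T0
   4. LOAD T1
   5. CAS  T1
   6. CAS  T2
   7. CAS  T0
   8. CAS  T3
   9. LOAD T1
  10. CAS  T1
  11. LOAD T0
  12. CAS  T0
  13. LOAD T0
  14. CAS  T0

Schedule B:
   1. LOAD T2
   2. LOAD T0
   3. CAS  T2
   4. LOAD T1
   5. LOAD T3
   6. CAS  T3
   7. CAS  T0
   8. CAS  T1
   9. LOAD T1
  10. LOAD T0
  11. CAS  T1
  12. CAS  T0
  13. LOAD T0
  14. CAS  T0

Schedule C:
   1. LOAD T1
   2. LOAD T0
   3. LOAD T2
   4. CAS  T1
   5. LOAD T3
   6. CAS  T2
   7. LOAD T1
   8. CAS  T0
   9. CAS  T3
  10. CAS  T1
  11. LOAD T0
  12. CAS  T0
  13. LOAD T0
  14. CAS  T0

B

Run B:
   1) LOAD T2:  M=1  r_T2=1
   2) LOAD T0:  M=1  r_T0=1
   3) CAS  T2:  M=2  r_T2=1 ✓
   4) LOAD T1:  M=2  r_T1=2
   5) LOAD T3:  M=2  r_T3=2
   6) CAS  T3:  M=3  r_T3=2 ✓
   7) CAS  T0:  M=3  r_T0=1 ✗
   8) CAS  T1:  M=3  r_T1=2 ✗
   9) LOAD T1:  M=3  r_T1=3
  10) LOAD T0:  M=3  r_T0=3
  11) CAS  T1:  M=4  r_T1=3 ✓
  12) CAS  T0:  M=4  r_T0=3 ✗
  13) LOAD T0:  M=4  r_T0=4
  14) CAS  T0:  M=5  r_T0=4 ✓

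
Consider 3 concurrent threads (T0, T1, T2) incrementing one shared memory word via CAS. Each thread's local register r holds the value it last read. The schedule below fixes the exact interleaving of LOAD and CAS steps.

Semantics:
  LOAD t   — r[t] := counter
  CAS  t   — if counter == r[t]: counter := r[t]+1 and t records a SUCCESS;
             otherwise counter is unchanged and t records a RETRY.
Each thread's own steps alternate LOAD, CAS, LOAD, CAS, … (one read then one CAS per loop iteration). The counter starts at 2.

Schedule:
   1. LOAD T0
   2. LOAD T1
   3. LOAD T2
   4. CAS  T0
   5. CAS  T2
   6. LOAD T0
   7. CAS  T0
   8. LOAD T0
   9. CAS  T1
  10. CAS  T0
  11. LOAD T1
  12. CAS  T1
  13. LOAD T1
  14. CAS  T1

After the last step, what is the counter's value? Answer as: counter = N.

step 1: T0 LOAD ⇒ load; ctr=2 reg=2
step 2: T1 LOAD ⇒ load; ctr=2 reg=2
step 3: T2 LOAD ⇒ load; ctr=2 reg=2
step 4: T0 CAS ⇒ ok; ctr=3 reg=2
step 5: T2 CAS ⇒ retry; ctr=3 reg=2
step 6: T0 LOAD ⇒ load; ctr=3 reg=3
step 7: T0 CAS ⇒ ok; ctr=4 reg=3
step 8: T0 LOAD ⇒ load; ctr=4 reg=4
step 9: T1 CAS ⇒ retry; ctr=4 reg=2
step 10: T0 CAS ⇒ ok; ctr=5 reg=4
step 11: T1 LOAD ⇒ load; ctr=5 reg=5
step 12: T1 CAS ⇒ ok; ctr=6 reg=5
step 13: T1 LOAD ⇒ load; ctr=6 reg=6
step 14: T1 CAS ⇒ ok; ctr=7 reg=6

counter = 7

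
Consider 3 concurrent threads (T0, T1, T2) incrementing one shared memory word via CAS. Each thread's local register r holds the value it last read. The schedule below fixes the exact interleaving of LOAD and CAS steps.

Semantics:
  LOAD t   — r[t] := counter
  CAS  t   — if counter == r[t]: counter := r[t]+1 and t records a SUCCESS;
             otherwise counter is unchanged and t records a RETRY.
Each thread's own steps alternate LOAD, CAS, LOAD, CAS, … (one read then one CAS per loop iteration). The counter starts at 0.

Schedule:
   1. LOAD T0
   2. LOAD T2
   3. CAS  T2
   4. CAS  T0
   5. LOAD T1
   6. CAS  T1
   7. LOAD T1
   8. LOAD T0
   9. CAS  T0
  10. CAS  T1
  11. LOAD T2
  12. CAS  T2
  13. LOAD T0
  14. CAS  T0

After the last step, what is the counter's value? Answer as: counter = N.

counter = 5

   1) LOAD T0:  M=0  r_T0=0
   2) LOAD T2:  M=0  r_T2=0
   3) CAS  T2:  M=1  r_T2=0 ✓
   4) CAS  T0:  M=1  r_T0=0 ✗
   5) LOAD T1:  M=1  r_T1=1
   6) CAS  T1:  M=2  r_T1=1 ✓
   7) LOAD T1:  M=2  r_T1=2
   8) LOAD T0:  M=2  r_T0=2
   9) CAS  T0:  M=3  r_T0=2 ✓
  10) CAS  T1:  M=3  r_T1=2 ✗
  11) LOAD T2:  M=3  r_T2=3
  12) CAS  T2:  M=4  r_T2=3 ✓
  13) LOAD T0:  M=4  r_T0=4
  14) CAS  T0:  M=5  r_T0=4 ✓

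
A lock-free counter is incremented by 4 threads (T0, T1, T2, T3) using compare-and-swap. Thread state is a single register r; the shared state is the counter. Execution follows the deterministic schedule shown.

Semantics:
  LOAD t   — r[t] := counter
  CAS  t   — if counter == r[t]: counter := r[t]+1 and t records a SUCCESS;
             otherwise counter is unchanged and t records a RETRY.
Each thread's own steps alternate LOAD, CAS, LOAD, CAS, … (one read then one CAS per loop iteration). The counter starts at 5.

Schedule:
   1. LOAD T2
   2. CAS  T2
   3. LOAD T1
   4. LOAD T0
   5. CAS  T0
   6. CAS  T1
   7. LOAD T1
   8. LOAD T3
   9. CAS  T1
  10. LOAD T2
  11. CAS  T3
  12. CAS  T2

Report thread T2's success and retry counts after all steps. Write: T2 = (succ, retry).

T2 = (2, 0)

T2 LOAD — after: cnt=5, r=5 — load
T2 CAS — after: cnt=6, r=5 — ok
T1 LOAD — after: cnt=6, r=6 — load
T0 LOAD — after: cnt=6, r=6 — load
T0 CAS — after: cnt=7, r=6 — ok
T1 CAS — after: cnt=7, r=6 — retry
T1 LOAD — after: cnt=7, r=7 — load
T3 LOAD — after: cnt=7, r=7 — load
T1 CAS — after: cnt=8, r=7 — ok
T2 LOAD — after: cnt=8, r=8 — load
T3 CAS — after: cnt=8, r=7 — retry
T2 CAS — after: cnt=9, r=8 — ok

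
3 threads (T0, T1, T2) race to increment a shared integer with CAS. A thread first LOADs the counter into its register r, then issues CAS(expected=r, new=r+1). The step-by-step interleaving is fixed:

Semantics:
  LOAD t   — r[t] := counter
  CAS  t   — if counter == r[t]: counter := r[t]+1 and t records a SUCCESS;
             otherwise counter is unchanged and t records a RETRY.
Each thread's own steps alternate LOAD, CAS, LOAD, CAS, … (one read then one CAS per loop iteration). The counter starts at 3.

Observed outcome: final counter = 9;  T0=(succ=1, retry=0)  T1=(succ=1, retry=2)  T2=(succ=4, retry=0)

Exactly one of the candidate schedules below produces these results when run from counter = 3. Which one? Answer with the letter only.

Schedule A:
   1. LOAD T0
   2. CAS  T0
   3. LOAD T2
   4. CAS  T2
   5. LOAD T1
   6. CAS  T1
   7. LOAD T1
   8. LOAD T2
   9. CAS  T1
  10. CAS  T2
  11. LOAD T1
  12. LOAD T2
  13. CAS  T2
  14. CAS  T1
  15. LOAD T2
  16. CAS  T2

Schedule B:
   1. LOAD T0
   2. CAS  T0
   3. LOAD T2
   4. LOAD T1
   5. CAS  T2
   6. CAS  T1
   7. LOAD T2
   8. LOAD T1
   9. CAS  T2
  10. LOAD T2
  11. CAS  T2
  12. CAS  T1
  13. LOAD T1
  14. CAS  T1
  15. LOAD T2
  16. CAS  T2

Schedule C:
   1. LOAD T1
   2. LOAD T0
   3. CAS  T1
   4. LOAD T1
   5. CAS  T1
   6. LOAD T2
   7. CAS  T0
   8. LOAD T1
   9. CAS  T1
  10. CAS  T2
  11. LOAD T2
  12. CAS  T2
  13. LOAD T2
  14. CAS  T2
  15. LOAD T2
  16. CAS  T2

Tracing schedule B:
step 1: T0 LOAD ⇒ load; ctr=3 reg=3
step 2: T0 CAS ⇒ ok; ctr=4 reg=3
step 3: T2 LOAD ⇒ load; ctr=4 reg=4
step 4: T1 LOAD ⇒ load; ctr=4 reg=4
step 5: T2 CAS ⇒ ok; ctr=5 reg=4
step 6: T1 CAS ⇒ retry; ctr=5 reg=4
step 7: T2 LOAD ⇒ load; ctr=5 reg=5
step 8: T1 LOAD ⇒ load; ctr=5 reg=5
step 9: T2 CAS ⇒ ok; ctr=6 reg=5
step 10: T2 LOAD ⇒ load; ctr=6 reg=6
step 11: T2 CAS ⇒ ok; ctr=7 reg=6
step 12: T1 CAS ⇒ retry; ctr=7 reg=5
step 13: T1 LOAD ⇒ load; ctr=7 reg=7
step 14: T1 CAS ⇒ ok; ctr=8 reg=7
step 15: T2 LOAD ⇒ load; ctr=8 reg=8
step 16: T2 CAS ⇒ ok; ctr=9 reg=8

B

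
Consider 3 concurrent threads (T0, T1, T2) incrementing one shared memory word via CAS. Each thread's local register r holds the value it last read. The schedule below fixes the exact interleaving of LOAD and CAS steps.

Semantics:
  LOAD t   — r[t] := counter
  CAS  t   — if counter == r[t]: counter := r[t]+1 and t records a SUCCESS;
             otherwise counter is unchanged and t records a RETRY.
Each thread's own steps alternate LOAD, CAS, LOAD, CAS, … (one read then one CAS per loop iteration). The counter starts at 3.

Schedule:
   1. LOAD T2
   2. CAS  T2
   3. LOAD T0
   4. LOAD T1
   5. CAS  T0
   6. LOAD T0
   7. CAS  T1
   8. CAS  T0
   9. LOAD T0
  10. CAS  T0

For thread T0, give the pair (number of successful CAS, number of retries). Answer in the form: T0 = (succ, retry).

T0 = (3, 0)

T2 LOAD — after: cnt=3, r=3 — load
T2 CAS — after: cnt=4, r=3 — ok
T0 LOAD — after: cnt=4, r=4 — load
T1 LOAD — after: cnt=4, r=4 — load
T0 CAS — after: cnt=5, r=4 — ok
T0 LOAD — after: cnt=5, r=5 — load
T1 CAS — after: cnt=5, r=4 — retry
T0 CAS — after: cnt=6, r=5 — ok
T0 LOAD — after: cnt=6, r=6 — load
T0 CAS — after: cnt=7, r=6 — ok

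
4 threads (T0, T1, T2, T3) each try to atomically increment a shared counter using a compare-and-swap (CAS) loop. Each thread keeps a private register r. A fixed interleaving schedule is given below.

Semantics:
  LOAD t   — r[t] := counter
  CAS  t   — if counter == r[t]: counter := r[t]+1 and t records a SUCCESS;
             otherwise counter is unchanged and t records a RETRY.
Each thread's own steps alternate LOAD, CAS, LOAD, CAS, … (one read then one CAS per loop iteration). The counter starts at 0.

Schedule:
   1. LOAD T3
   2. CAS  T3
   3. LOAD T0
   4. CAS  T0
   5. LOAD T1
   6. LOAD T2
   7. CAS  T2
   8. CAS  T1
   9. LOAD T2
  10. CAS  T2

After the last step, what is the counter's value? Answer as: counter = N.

counter = 4

T3 LOAD — after: cnt=0, r=0 — load
T3 CAS — after: cnt=1, r=0 — ok
T0 LOAD — after: cnt=1, r=1 — load
T0 CAS — after: cnt=2, r=1 — ok
T1 LOAD — after: cnt=2, r=2 — load
T2 LOAD — after: cnt=2, r=2 — load
T2 CAS — after: cnt=3, r=2 — ok
T1 CAS — after: cnt=3, r=2 — retry
T2 LOAD — after: cnt=3, r=3 — load
T2 CAS — after: cnt=4, r=3 — ok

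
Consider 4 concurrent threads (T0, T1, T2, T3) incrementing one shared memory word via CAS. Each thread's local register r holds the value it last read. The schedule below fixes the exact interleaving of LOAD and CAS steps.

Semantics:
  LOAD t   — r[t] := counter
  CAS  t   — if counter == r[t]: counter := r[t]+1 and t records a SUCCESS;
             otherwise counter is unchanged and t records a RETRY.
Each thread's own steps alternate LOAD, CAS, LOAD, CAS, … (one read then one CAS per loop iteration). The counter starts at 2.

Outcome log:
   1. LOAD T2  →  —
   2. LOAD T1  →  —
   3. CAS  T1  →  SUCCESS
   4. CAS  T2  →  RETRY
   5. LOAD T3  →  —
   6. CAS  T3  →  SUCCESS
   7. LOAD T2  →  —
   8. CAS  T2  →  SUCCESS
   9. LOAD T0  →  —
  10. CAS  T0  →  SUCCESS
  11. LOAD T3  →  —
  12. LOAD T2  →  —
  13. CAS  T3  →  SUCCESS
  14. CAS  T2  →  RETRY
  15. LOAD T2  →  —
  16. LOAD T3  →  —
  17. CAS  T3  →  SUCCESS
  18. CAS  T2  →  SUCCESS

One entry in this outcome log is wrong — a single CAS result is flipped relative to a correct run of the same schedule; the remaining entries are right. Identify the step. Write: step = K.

step = 18

Correct run:
   1) LOAD T2:  M=2  r_T2=2
   2) LOAD T1:  M=2  r_T1=2
   3) CAS  T1:  M=3  r_T1=2 ✓
   4) CAS  T2:  M=3  r_T2=2 ✗
   5) LOAD T3:  M=3  r_T3=3
   6) CAS  T3:  M=4  r_T3=3 ✓
   7) LOAD T2:  M=4  r_T2=4
   8) CAS  T2:  M=5  r_T2=4 ✓
   9) LOAD T0:  M=5  r_T0=5
  10) CAS  T0:  M=6  r_T0=5 ✓
  11) LOAD T3:  M=6  r_T3=6
  12) LOAD T2:  M=6  r_T2=6
  13) CAS  T3:  M=7  r_T3=6 ✓
  14) CAS  T2:  M=7  r_T2=6 ✗
  15) LOAD T2:  M=7  r_T2=7
  16) LOAD T3:  M=7  r_T3=7
  17) CAS  T3:  M=8  r_T3=7 ✓
  18) CAS  T2:  M=8  r_T2=7 ✗
Flip is step 18.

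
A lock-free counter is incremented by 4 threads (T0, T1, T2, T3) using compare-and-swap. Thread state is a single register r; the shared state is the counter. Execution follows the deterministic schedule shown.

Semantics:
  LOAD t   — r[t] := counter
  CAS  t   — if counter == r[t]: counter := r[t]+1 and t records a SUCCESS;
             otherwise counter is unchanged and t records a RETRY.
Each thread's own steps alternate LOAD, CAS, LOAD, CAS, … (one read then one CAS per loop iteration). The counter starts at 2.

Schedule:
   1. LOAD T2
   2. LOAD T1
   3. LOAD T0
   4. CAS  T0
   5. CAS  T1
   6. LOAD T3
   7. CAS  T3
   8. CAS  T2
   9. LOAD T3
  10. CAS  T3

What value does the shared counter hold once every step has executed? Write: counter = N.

counter = 5

1. LOAD T2 → mem=2 r[T2]=2 [LOAD]
2. LOAD T1 → mem=2 r[T1]=2 [LOAD]
3. LOAD T0 → mem=2 r[T0]=2 [LOAD]
4. CAS T0 → mem=3 r[T0]=2 [OK]
5. CAS T1 → mem=3 r[T1]=2 [RETRY]
6. LOAD T3 → mem=3 r[T3]=3 [LOAD]
7. CAS T3 → mem=4 r[T3]=3 [OK]
8. CAS T2 → mem=4 r[T2]=2 [RETRY]
9. LOAD T3 → mem=4 r[T3]=4 [LOAD]
10. CAS T3 → mem=5 r[T3]=4 [OK]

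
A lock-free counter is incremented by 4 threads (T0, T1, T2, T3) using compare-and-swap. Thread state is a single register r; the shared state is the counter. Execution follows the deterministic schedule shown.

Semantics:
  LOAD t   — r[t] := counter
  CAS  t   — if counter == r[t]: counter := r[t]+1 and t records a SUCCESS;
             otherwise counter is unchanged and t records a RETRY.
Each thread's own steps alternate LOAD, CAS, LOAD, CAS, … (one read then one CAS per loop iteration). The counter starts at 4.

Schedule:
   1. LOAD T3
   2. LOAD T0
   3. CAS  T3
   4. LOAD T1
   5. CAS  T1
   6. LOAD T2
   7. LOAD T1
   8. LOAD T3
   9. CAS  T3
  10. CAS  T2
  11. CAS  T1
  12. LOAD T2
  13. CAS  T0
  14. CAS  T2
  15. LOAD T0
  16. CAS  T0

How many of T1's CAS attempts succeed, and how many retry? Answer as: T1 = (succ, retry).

1. LOAD T3 → mem=4 r[T3]=4 [LOAD]
2. LOAD T0 → mem=4 r[T0]=4 [LOAD]
3. CAS T3 → mem=5 r[T3]=4 [OK]
4. LOAD T1 → mem=5 r[T1]=5 [LOAD]
5. CAS T1 → mem=6 r[T1]=5 [OK]
6. LOAD T2 → mem=6 r[T2]=6 [LOAD]
7. LOAD T1 → mem=6 r[T1]=6 [LOAD]
8. LOAD T3 → mem=6 r[T3]=6 [LOAD]
9. CAS T3 → mem=7 r[T3]=6 [OK]
10. CAS T2 → mem=7 r[T2]=6 [RETRY]
11. CAS T1 → mem=7 r[T1]=6 [RETRY]
12. LOAD T2 → mem=7 r[T2]=7 [LOAD]
13. CAS T0 → mem=7 r[T0]=4 [RETRY]
14. CAS T2 → mem=8 r[T2]=7 [OK]
15. LOAD T0 → mem=8 r[T0]=8 [LOAD]
16. CAS T0 → mem=9 r[T0]=8 [OK]

T1 = (1, 1)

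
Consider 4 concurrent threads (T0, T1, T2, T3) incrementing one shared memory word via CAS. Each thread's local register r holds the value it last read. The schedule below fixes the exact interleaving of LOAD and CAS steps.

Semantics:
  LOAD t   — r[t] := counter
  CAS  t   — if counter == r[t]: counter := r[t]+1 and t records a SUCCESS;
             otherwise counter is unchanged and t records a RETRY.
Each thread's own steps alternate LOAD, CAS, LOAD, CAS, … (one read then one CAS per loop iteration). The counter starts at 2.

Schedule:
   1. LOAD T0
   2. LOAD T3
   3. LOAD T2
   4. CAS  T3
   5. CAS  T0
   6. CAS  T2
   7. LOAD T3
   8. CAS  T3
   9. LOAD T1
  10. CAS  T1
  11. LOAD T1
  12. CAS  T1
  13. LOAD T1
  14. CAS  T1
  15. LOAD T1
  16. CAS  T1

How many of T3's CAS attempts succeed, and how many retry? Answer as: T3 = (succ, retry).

[1] T0.load  rd  (counter 2, T0.r 2)
[2] T3.load  rd  (counter 2, T3.r 2)
[3] T2.load  rd  (counter 2, T2.r 2)
[4] T3.cas  hit  (counter 3, T3.r 2)
[5] T0.cas  miss  (counter 3, T0.r 2)
[6] T2.cas  miss  (counter 3, T2.r 2)
[7] T3.load  rd  (counter 3, T3.r 3)
[8] T3.cas  hit  (counter 4, T3.r 3)
[9] T1.load  rd  (counter 4, T1.r 4)
[10] T1.cas  hit  (counter 5, T1.r 4)
[11] T1.load  rd  (counter 5, T1.r 5)
[12] T1.cas  hit  (counter 6, T1.r 5)
[13] T1.load  rd  (counter 6, T1.r 6)
[14] T1.cas  hit  (counter 7, T1.r 6)
[15] T1.load  rd  (counter 7, T1.r 7)
[16] T1.cas  hit  (counter 8, T1.r 7)

T3 = (2, 0)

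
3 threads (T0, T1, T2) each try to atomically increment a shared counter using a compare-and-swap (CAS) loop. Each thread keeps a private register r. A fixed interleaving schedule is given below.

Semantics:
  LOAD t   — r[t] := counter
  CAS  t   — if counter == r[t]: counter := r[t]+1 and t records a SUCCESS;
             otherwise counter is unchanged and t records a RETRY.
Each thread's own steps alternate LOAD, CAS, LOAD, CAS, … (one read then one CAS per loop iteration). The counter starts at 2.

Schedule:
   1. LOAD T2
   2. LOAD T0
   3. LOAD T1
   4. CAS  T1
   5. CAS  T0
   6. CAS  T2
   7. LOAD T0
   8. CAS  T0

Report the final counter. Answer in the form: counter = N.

counter = 4

#1 T2 reads 2
#2 T0 reads 2
#3 T1 reads 2
#4 T1 CAS(2→3) writes; counter now 3
#5 T0 CAS(2→3) fails; counter now 3
#6 T2 CAS(2→3) fails; counter now 3
#7 T0 reads 3
#8 T0 CAS(3→4) writes; counter now 4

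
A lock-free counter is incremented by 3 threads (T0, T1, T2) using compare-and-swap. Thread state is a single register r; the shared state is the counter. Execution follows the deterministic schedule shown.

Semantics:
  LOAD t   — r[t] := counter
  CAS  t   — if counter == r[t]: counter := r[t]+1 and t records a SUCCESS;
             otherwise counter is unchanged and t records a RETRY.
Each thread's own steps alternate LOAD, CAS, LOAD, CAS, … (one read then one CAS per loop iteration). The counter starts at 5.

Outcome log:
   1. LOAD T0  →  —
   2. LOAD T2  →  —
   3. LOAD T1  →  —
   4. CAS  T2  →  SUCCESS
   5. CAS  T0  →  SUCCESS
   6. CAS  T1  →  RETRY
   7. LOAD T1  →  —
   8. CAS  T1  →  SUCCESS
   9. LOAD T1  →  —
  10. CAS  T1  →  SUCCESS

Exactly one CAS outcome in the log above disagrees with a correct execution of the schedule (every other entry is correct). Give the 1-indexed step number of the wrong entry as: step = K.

Correct run:
#1 T0 reads 5
#2 T2 reads 5
#3 T1 reads 5
#4 T2 CAS(5→6) writes; counter now 6
#5 T0 CAS(5→6) fails; counter now 6
#6 T1 CAS(5→6) fails; counter now 6
#7 T1 reads 6
#8 T1 CAS(6→7) writes; counter now 7
#9 T1 reads 7
#10 T1 CAS(7→8) writes; counter now 8
Mismatch at 5.

step = 5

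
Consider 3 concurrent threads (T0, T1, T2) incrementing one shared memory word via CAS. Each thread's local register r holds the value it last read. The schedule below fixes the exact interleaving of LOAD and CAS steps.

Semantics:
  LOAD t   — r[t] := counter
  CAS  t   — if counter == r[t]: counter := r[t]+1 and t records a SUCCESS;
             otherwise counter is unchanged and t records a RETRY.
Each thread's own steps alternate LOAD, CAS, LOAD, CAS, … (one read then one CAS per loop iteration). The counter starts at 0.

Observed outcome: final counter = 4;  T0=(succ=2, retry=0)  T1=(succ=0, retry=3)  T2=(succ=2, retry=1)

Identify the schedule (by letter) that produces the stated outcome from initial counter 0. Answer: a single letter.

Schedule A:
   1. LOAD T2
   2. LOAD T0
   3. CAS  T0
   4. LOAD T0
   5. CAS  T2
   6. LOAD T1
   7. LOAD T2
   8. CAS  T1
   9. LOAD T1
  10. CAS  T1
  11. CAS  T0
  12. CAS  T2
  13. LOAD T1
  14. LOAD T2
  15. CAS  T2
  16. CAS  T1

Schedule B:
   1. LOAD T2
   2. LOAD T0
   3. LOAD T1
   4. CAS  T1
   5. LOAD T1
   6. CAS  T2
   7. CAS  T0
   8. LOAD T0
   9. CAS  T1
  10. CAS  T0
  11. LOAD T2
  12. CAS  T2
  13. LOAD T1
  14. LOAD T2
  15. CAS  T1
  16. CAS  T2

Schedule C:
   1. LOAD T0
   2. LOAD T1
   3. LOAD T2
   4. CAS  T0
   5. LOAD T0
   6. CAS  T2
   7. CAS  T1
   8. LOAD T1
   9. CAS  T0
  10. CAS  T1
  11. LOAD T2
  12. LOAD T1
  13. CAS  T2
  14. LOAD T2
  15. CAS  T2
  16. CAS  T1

Tracing schedule C:
1. LOAD T0 → mem=0 r[T0]=0 [LOAD]
2. LOAD T1 → mem=0 r[T1]=0 [LOAD]
3. LOAD T2 → mem=0 r[T2]=0 [LOAD]
4. CAS T0 → mem=1 r[T0]=0 [OK]
5. LOAD T0 → mem=1 r[T0]=1 [LOAD]
6. CAS T2 → mem=1 r[T2]=0 [RETRY]
7. CAS T1 → mem=1 r[T1]=0 [RETRY]
8. LOAD T1 → mem=1 r[T1]=1 [LOAD]
9. CAS T0 → mem=2 r[T0]=1 [OK]
10. CAS T1 → mem=2 r[T1]=1 [RETRY]
11. LOAD T2 → mem=2 r[T2]=2 [LOAD]
12. LOAD T1 → mem=2 r[T1]=2 [LOAD]
13. CAS T2 → mem=3 r[T2]=2 [OK]
14. LOAD T2 → mem=3 r[T2]=3 [LOAD]
15. CAS T2 → mem=4 r[T2]=3 [OK]
16. CAS T1 → mem=4 r[T1]=2 [RETRY]

C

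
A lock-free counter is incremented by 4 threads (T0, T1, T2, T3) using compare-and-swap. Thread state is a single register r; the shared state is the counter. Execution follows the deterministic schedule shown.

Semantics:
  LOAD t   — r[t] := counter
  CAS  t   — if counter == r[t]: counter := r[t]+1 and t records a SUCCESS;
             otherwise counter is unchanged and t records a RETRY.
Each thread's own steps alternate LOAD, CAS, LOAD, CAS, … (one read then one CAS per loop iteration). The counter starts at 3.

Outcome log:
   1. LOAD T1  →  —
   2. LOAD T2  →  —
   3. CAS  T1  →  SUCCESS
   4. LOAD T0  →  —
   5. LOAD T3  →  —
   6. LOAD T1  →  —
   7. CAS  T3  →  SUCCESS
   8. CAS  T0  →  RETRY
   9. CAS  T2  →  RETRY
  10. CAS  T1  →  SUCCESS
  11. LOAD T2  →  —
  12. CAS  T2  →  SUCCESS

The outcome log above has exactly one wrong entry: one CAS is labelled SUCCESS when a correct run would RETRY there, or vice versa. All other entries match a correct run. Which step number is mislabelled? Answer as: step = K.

step = 10

Re-executing:
#1 T1 reads 3
#2 T2 reads 3
#3 T1 CAS(3→4) writes; counter now 4
#4 T0 reads 4
#5 T3 reads 4
#6 T1 reads 4
#7 T3 CAS(4→5) writes; counter now 5
#8 T0 CAS(4→5) fails; counter now 5
#9 T2 CAS(3→4) fails; counter now 5
#10 T1 CAS(4→5) fails; counter now 5
#11 T2 reads 5
#12 T2 CAS(5→6) writes; counter now 6
Flip is step 10.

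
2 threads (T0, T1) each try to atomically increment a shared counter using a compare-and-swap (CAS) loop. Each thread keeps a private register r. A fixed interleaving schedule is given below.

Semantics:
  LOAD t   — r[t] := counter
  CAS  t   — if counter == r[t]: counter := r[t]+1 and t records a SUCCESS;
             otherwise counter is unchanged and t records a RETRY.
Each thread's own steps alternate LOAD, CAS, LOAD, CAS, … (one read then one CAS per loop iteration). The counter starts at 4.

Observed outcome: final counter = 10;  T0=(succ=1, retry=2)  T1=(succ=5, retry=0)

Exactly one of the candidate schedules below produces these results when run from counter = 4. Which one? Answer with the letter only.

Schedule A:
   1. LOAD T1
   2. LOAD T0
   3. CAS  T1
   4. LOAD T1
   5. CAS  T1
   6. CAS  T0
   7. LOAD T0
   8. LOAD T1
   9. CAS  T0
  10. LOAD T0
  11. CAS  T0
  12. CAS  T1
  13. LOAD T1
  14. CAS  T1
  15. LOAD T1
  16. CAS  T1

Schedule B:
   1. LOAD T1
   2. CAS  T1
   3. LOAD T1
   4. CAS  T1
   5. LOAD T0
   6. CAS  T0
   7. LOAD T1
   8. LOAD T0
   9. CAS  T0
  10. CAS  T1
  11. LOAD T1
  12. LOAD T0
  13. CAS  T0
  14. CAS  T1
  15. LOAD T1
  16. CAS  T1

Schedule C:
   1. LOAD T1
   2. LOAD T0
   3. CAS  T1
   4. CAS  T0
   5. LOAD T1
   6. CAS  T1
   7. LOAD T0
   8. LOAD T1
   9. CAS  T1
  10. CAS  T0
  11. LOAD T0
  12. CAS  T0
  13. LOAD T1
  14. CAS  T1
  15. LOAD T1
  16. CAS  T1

Simulating candidate C:
   1) LOAD T1:  M=4  r_T1=4
   2) LOAD T0:  M=4  r_T0=4
   3) CAS  T1:  M=5  r_T1=4 ✓
   4) CAS  T0:  M=5  r_T0=4 ✗
   5) LOAD T1:  M=5  r_T1=5
   6) CAS  T1:  M=6  r_T1=5 ✓
   7) LOAD T0:  M=6  r_T0=6
   8) LOAD T1:  M=6  r_T1=6
   9) CAS  T1:  M=7  r_T1=6 ✓
  10) CAS  T0:  M=7  r_T0=6 ✗
  11) LOAD T0:  M=7  r_T0=7
  12) CAS  T0:  M=8  r_T0=7 ✓
  13) LOAD T1:  M=8  r_T1=8
  14) CAS  T1:  M=9  r_T1=8 ✓
  15) LOAD T1:  M=9  r_T1=9
  16) CAS  T1:  M=10  r_T1=9 ✓

C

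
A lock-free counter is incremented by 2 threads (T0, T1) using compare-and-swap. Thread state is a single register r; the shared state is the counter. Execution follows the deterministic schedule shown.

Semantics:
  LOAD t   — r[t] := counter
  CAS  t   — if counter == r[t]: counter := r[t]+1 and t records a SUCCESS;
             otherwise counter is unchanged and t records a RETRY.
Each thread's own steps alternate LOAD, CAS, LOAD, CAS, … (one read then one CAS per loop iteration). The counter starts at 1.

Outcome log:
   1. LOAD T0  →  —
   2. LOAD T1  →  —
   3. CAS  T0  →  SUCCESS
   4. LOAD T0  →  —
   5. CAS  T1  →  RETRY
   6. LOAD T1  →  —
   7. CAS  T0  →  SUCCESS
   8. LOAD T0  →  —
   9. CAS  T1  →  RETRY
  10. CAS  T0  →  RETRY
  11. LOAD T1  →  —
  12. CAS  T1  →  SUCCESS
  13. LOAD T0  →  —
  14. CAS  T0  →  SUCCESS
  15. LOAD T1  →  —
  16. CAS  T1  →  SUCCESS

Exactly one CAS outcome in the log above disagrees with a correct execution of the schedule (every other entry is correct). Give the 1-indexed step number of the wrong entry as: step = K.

step = 10

Re-executing:
[1] T0.load  rd  (counter 1, T0.r 1)
[2] T1.load  rd  (counter 1, T1.r 1)
[3] T0.cas  hit  (counter 2, T0.r 1)
[4] T0.load  rd  (counter 2, T0.r 2)
[5] T1.cas  miss  (counter 2, T1.r 1)
[6] T1.load  rd  (counter 2, T1.r 2)
[7] T0.cas  hit  (counter 3, T0.r 2)
[8] T0.load  rd  (counter 3, T0.r 3)
[9] T1.cas  miss  (counter 3, T1.r 2)
[10] T0.cas  hit  (counter 4, T0.r 3)
[11] T1.load  rd  (counter 4, T1.r 4)
[12] T1.cas  hit  (counter 5, T1.r 4)
[13] T0.load  rd  (counter 5, T0.r 5)
[14] T0.cas  hit  (counter 6, T0.r 5)
[15] T1.load  rd  (counter 6, T1.r 6)
[16] T1.cas  hit  (counter 7, T1.r 6)
Flip is step 10.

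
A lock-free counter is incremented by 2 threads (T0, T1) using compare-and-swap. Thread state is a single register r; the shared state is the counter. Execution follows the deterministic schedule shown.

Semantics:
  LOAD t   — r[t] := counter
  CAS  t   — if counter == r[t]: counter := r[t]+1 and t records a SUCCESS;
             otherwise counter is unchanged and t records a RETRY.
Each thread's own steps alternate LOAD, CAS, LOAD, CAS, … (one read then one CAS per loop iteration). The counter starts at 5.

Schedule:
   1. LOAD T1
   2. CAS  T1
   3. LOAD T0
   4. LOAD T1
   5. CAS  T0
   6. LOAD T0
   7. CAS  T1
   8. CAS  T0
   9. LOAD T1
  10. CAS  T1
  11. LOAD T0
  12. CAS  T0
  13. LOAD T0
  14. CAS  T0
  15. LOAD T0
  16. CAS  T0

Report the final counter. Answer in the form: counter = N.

counter = 12

#1 T1 reads 5
#2 T1 CAS(5→6) writes; counter now 6
#3 T0 reads 6
#4 T1 reads 6
#5 T0 CAS(6→7) writes; counter now 7
#6 T0 reads 7
#7 T1 CAS(6→7) fails; counter now 7
#8 T0 CAS(7→8) writes; counter now 8
#9 T1 reads 8
#10 T1 CAS(8→9) writes; counter now 9
#11 T0 reads 9
#12 T0 CAS(9→10) writes; counter now 10
#13 T0 reads 10
#14 T0 CAS(10→11) writes; counter now 11
#15 T0 reads 11
#16 T0 CAS(11→12) writes; counter now 12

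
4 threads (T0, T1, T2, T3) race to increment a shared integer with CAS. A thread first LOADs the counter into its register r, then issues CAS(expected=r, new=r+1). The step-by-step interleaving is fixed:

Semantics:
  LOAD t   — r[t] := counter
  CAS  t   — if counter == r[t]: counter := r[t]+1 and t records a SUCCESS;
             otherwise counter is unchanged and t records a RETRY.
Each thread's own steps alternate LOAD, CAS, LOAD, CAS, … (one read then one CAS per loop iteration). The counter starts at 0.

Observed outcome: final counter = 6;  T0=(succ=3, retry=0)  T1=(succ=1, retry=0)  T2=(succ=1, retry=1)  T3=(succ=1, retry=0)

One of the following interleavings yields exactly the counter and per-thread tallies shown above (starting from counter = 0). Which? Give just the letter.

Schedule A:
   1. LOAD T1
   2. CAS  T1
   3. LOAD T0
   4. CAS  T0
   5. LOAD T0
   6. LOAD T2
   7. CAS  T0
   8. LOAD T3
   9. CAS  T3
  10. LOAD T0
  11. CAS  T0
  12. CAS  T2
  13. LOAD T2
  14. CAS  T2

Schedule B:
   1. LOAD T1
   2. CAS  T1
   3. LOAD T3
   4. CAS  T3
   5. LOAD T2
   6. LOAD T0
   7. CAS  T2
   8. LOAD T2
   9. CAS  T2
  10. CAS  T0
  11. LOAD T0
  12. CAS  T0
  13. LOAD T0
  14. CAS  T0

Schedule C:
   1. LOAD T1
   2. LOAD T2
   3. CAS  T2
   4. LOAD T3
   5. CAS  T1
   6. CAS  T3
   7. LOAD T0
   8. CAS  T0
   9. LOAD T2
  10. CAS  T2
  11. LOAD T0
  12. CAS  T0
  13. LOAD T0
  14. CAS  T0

A

Simulating candidate A:
   1) LOAD T1:  M=0  r_T1=0
   2) CAS  T1:  M=1  r_T1=0 ✓
   3) LOAD T0:  M=1  r_T0=1
   4) CAS  T0:  M=2  r_T0=1 ✓
   5) LOAD T0:  M=2  r_T0=2
   6) LOAD T2:  M=2  r_T2=2
   7) CAS  T0:  M=3  r_T0=2 ✓
   8) LOAD T3:  M=3  r_T3=3
   9) CAS  T3:  M=4  r_T3=3 ✓
  10) LOAD T0:  M=4  r_T0=4
  11) CAS  T0:  M=5  r_T0=4 ✓
  12) CAS  T2:  M=5  r_T2=2 ✗
  13) LOAD T2:  M=5  r_T2=5
  14) CAS  T2:  M=6  r_T2=5 ✓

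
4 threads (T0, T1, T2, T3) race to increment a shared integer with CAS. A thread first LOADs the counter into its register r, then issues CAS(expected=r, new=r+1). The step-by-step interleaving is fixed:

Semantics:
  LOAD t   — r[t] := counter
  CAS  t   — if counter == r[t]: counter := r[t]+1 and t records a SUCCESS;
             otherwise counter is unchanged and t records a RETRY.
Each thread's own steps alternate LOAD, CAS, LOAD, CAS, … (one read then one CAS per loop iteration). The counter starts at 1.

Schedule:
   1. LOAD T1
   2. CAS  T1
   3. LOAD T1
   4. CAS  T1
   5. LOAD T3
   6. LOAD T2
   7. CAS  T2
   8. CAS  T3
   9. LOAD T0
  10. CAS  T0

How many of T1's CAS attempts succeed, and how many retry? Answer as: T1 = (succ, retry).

#1 T1 reads 1
#2 T1 CAS(1→2) writes; counter now 2
#3 T1 reads 2
#4 T1 CAS(2→3) writes; counter now 3
#5 T3 reads 3
#6 T2 reads 3
#7 T2 CAS(3→4) writes; counter now 4
#8 T3 CAS(3→4) fails; counter now 4
#9 T0 reads 4
#10 T0 CAS(4→5) writes; counter now 5

T1 = (2, 0)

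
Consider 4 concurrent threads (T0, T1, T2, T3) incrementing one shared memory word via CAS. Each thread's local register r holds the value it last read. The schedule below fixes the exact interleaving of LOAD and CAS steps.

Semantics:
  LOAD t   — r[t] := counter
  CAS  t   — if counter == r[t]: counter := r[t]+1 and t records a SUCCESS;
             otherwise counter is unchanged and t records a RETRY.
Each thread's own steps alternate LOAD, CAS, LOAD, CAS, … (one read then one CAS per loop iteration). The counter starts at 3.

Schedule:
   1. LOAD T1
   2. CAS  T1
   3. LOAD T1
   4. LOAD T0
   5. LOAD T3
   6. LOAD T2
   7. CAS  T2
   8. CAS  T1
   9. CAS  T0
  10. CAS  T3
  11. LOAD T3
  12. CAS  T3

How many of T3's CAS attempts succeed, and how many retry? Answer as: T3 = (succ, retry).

#1 T1 reads 3
#2 T1 CAS(3→4) writes; counter now 4
#3 T1 reads 4
#4 T0 reads 4
#5 T3 reads 4
#6 T2 reads 4
#7 T2 CAS(4→5) writes; counter now 5
#8 T1 CAS(4→5) fails; counter now 5
#9 T0 CAS(4→5) fails; counter now 5
#10 T3 CAS(4→5) fails; counter now 5
#11 T3 reads 5
#12 T3 CAS(5→6) writes; counter now 6

T3 = (1, 1)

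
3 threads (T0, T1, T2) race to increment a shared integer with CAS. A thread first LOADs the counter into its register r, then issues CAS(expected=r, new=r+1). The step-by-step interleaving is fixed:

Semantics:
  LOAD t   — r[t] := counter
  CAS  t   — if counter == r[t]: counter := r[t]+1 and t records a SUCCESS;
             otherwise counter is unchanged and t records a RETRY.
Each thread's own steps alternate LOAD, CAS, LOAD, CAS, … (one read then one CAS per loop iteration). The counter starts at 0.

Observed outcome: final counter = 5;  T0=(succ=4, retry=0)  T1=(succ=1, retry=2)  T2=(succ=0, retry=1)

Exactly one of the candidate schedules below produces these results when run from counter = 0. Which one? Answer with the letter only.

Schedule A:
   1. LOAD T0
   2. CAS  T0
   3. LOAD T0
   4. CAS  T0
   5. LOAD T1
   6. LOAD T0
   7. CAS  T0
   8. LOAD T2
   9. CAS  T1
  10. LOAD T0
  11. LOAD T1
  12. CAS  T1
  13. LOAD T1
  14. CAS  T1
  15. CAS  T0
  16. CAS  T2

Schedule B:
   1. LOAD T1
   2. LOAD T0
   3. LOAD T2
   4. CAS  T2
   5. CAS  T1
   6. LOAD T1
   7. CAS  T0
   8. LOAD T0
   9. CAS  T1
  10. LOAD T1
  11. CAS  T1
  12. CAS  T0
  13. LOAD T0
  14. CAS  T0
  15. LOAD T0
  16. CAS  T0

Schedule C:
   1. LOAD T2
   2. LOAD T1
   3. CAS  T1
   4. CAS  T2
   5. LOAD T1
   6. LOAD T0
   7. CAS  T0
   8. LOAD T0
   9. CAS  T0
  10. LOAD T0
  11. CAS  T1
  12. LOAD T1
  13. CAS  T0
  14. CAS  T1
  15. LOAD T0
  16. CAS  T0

Tracing schedule C:
1. LOAD T2 → mem=0 r[T2]=0 [LOAD]
2. LOAD T1 → mem=0 r[T1]=0 [LOAD]
3. CAS T1 → mem=1 r[T1]=0 [OK]
4. CAS T2 → mem=1 r[T2]=0 [RETRY]
5. LOAD T1 → mem=1 r[T1]=1 [LOAD]
6. LOAD T0 → mem=1 r[T0]=1 [LOAD]
7. CAS T0 → mem=2 r[T0]=1 [OK]
8. LOAD T0 → mem=2 r[T0]=2 [LOAD]
9. CAS T0 → mem=3 r[T0]=2 [OK]
10. LOAD T0 → mem=3 r[T0]=3 [LOAD]
11. CAS T1 → mem=3 r[T1]=1 [RETRY]
12. LOAD T1 → mem=3 r[T1]=3 [LOAD]
13. CAS T0 → mem=4 r[T0]=3 [OK]
14. CAS T1 → mem=4 r[T1]=3 [RETRY]
15. LOAD T0 → mem=4 r[T0]=4 [LOAD]
16. CAS T0 → mem=5 r[T0]=4 [OK]

C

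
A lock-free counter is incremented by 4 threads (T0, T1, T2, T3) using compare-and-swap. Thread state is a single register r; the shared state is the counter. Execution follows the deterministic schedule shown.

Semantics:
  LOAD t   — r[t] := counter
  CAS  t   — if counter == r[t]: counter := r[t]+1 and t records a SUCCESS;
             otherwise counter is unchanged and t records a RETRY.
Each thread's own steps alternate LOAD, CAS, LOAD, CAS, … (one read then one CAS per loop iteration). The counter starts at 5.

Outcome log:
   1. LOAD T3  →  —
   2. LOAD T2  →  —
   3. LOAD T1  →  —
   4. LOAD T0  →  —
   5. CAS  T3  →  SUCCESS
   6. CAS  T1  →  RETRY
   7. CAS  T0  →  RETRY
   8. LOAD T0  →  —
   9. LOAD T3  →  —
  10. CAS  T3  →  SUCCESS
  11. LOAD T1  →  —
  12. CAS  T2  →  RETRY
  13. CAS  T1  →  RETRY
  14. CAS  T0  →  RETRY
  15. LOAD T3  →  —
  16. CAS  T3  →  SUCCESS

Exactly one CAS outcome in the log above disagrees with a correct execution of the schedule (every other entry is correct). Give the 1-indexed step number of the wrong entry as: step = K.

Correct run:
#1 T3 reads 5
#2 T2 reads 5
#3 T1 reads 5
#4 T0 reads 5
#5 T3 CAS(5→6) writes; counter now 6
#6 T1 CAS(5→6) fails; counter now 6
#7 T0 CAS(5→6) fails; counter now 6
#8 T0 reads 6
#9 T3 reads 6
#10 T3 CAS(6→7) writes; counter now 7
#11 T1 reads 7
#12 T2 CAS(5→6) fails; counter now 7
#13 T1 CAS(7→8) writes; counter now 8
#14 T0 CAS(6→7) fails; counter now 8
#15 T3 reads 8
#16 T3 CAS(8→9) writes; counter now 9
Log disagrees first at step 13.

step = 13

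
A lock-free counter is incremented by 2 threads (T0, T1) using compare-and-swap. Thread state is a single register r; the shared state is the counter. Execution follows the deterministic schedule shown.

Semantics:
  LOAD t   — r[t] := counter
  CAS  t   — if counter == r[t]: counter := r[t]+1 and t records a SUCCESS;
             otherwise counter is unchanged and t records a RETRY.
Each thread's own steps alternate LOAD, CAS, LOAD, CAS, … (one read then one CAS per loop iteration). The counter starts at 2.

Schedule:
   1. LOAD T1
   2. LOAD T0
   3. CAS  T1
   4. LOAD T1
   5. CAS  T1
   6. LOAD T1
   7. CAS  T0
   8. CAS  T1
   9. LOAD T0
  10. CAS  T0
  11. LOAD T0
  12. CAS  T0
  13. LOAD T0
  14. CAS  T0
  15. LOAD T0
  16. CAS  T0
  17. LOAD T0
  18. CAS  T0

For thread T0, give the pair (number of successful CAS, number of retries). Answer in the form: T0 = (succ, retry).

#1 T1 reads 2
#2 T0 reads 2
#3 T1 CAS(2→3) writes; counter now 3
#4 T1 reads 3
#5 T1 CAS(3→4) writes; counter now 4
#6 T1 reads 4
#7 T0 CAS(2→3) fails; counter now 4
#8 T1 CAS(4→5) writes; counter now 5
#9 T0 reads 5
#10 T0 CAS(5→6) writes; counter now 6
#11 T0 reads 6
#12 T0 CAS(6→7) writes; counter now 7
#13 T0 reads 7
#14 T0 CAS(7→8) writes; counter now 8
#15 T0 reads 8
#16 T0 CAS(8→9) writes; counter now 9
#17 T0 reads 9
#18 T0 CAS(9→10) writes; counter now 10

T0 = (5, 1)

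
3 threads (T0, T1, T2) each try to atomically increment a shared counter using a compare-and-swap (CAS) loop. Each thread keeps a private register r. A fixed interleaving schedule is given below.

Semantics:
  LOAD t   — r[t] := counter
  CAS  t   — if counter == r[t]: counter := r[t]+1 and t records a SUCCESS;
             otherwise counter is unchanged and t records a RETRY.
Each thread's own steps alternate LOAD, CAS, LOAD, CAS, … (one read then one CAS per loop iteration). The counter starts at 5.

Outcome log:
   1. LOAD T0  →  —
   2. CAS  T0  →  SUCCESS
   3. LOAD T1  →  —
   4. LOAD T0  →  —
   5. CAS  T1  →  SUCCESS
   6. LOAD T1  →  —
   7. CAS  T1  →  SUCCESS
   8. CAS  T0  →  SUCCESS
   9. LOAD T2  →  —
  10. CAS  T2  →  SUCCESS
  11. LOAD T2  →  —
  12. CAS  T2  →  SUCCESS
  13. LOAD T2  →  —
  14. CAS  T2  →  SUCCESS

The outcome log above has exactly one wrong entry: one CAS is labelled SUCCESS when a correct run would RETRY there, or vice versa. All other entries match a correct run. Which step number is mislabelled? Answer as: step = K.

step = 8

Re-executing:
T0 LOAD — after: cnt=5, r=5 — load
T0 CAS — after: cnt=6, r=5 — ok
T1 LOAD — after: cnt=6, r=6 — load
T0 LOAD — after: cnt=6, r=6 — load
T1 CAS — after: cnt=7, r=6 — ok
T1 LOAD — after: cnt=7, r=7 — load
T1 CAS — after: cnt=8, r=7 — ok
T0 CAS — after: cnt=8, r=6 — retry
T2 LOAD — after: cnt=8, r=8 — load
T2 CAS — after: cnt=9, r=8 — ok
T2 LOAD — after: cnt=9, r=9 — load
T2 CAS — after: cnt=10, r=9 — ok
T2 LOAD — after: cnt=10, r=10 — load
T2 CAS — after: cnt=11, r=10 — ok
Flip is step 8.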